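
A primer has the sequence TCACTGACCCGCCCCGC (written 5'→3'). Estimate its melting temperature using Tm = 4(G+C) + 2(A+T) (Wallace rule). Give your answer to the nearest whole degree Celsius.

Base counts: A=2, T=2, G=3, C=10 (length 17).
Tm = 2·(2+2) + 4·(3+10) = 2·4 + 4·13 = 8 + 52 = 60°C.

60°C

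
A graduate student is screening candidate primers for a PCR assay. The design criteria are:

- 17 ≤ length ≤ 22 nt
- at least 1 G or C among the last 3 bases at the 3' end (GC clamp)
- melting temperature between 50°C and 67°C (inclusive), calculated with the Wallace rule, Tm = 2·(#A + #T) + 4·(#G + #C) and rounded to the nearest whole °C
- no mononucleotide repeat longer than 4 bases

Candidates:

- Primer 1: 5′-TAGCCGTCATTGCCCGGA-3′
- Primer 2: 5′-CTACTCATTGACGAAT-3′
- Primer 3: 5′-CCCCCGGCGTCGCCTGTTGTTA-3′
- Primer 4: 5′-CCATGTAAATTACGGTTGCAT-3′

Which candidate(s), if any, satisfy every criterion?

Primer 1 and Primer 4.

Primer 1 (18 nt, A=3 T=4 G=5 C=6): length 18 ✓; 3' end GGA has 2 G/C ✓; Tm = 2·7 + 4·11 = 58°C ✓; longest run = 3 ✓ — passes.
Primer 2 (16 nt, A=5 T=5 G=2 C=4): length 16, outside 17–22 ✗; 3' end AAT has 0 G/C, need ≥1 ✗; Tm = 2·10 + 4·6 = 44°C, outside 50–67°C ✗; longest run = 2 ✓ — fails.
Primer 3 (22 nt, A=1 T=6 G=6 C=9): length 22 ✓; 3' end TTA has 0 G/C, need ≥1 ✗; Tm = 2·7 + 4·15 = 74°C, outside 50–67°C ✗; longest run = 5, exceeds 4 ✗ — fails.
Primer 4 (21 nt, A=6 T=7 G=4 C=4): length 21 ✓; 3' end CAT has 1 G/C ✓; Tm = 2·13 + 4·8 = 58°C ✓; longest run = 3 ✓ — passes.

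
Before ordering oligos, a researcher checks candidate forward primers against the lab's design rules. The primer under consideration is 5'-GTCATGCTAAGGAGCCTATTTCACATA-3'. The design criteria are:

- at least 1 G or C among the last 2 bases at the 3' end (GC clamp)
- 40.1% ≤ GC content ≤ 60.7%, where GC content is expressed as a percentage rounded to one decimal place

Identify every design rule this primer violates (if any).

Fails: GC clamp.

Base counts: A=8, T=8, G=5, C=6 (length 27).
GC clamp: 3' end TA has 0 G/C, need ≥1 ✗
GC content: GC 11/27 = 40.7% ✓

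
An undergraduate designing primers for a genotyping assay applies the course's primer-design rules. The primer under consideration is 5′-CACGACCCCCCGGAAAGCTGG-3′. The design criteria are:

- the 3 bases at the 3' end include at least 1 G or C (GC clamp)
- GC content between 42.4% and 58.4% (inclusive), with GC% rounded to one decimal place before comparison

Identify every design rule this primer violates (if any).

Base counts: A=5, T=1, G=6, C=9 (length 21).
GC clamp: 3' end TGG has 2 G/C ✓
GC content: GC 15/21 = 71.4%, outside 42.4–58.4% ✗

Fails: GC content.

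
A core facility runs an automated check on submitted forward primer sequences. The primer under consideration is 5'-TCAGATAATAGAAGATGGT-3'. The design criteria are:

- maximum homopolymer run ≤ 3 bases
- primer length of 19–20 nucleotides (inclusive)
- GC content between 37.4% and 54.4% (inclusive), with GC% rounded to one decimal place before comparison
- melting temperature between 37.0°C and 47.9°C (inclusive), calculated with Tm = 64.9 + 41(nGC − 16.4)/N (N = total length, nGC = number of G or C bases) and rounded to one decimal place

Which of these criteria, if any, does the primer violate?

Fails: GC content.

Base counts: A=8, T=5, G=5, C=1 (length 19).
homopolymer run: longest run = 2 ✓
length: length 19 ✓
GC content: GC 6/19 = 31.6%, outside 37.4–54.4% ✗
Tm: Tm = 64.9 + 41·(6 − 16.4)/19 = 42.5°C ✓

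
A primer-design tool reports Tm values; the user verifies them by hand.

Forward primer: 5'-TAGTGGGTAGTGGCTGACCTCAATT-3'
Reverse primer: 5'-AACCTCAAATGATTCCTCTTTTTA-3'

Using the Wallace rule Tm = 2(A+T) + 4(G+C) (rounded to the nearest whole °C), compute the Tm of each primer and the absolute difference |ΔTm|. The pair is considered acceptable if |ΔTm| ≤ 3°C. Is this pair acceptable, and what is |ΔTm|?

Forward: A=5 T=8 G=8 C=4 → Tm = 2·13 + 4·12 = 74°C.
Reverse: A=7 T=10 G=1 C=6 → Tm = 2·17 + 4·7 = 62°C.
|ΔTm| = |74 − 62| = 12°C, > 3°C.

|ΔTm| = 12°C; the pair is not acceptable.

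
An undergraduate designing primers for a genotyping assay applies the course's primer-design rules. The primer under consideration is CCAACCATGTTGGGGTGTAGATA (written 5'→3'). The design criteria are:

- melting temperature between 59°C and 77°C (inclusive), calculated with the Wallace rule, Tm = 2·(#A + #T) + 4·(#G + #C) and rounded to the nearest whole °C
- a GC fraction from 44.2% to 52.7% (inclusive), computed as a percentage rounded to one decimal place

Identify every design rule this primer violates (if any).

Base counts: A=6, T=6, G=7, C=4 (length 23).
Tm: Tm = 2·12 + 4·11 = 68°C ✓
GC content: GC 11/23 = 47.8% ✓

Meets all criteria.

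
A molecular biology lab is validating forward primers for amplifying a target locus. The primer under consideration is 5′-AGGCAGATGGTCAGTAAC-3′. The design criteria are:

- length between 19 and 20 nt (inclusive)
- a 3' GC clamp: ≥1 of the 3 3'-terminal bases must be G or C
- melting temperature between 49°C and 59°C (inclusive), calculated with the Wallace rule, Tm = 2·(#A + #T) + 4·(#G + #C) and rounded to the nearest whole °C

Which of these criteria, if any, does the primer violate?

Base counts: A=6, T=3, G=6, C=3 (length 18).
length: length 18, outside 19–20 ✗
GC clamp: 3' end AAC has 1 G/C ✓
Tm: Tm = 2·9 + 4·9 = 54°C ✓

Fails: length.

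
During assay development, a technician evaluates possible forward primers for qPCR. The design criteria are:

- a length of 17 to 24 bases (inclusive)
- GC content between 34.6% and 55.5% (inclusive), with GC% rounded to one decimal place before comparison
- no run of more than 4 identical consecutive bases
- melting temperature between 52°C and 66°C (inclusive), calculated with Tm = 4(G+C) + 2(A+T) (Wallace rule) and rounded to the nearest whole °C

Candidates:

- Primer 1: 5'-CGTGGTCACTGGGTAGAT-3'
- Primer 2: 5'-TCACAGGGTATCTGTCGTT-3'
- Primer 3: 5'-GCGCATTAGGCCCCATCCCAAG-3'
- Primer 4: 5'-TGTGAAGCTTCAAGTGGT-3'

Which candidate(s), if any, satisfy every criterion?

Primer 1 (18 nt, A=3 T=5 G=7 C=3): length 18 ✓; GC 10/18 = 55.6%, outside 34.6–55.5% ✗; longest run = 3 ✓; Tm = 2·8 + 4·10 = 56°C ✓ — fails.
Primer 2 (19 nt, A=3 T=7 G=5 C=4): length 19 ✓; GC 9/19 = 47.4% ✓; longest run = 3 ✓; Tm = 2·10 + 4·9 = 56°C ✓ — passes.
Primer 3 (22 nt, A=5 T=3 G=5 C=9): length 22 ✓; GC 14/22 = 63.6%, outside 34.6–55.5% ✗; longest run = 4 ✓; Tm = 2·8 + 4·14 = 72°C, outside 52–66°C ✗ — fails.
Primer 4 (18 nt, A=4 T=6 G=6 C=2): length 18 ✓; GC 8/18 = 44.4% ✓; longest run = 2 ✓; Tm = 2·10 + 4·8 = 52°C ✓ — passes.

Primer 2 and Primer 4.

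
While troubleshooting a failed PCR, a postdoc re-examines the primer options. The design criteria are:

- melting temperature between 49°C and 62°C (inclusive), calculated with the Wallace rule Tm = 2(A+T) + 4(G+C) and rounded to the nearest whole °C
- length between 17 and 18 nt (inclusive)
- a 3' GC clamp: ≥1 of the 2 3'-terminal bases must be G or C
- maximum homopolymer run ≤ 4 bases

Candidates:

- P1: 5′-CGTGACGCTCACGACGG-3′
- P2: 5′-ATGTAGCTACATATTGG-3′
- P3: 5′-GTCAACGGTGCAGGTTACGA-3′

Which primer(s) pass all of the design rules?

P1 only.

P1 (17 nt, A=3 T=2 G=6 C=6): Tm = 2·5 + 4·12 = 58°C ✓; length 17 ✓; 3' end GG has 2 G/C ✓; longest run = 2 ✓ — passes.
P2 (17 nt, A=5 T=6 G=4 C=2): Tm = 2·11 + 4·6 = 46°C, outside 49–62°C ✗; length 17 ✓; 3' end GG has 2 G/C ✓; longest run = 2 ✓ — fails.
P3 (20 nt, A=5 T=4 G=7 C=4): Tm = 2·9 + 4·11 = 62°C ✓; length 20, outside 17–18 ✗; 3' end GA has 1 G/C ✓; longest run = 2 ✓ — fails.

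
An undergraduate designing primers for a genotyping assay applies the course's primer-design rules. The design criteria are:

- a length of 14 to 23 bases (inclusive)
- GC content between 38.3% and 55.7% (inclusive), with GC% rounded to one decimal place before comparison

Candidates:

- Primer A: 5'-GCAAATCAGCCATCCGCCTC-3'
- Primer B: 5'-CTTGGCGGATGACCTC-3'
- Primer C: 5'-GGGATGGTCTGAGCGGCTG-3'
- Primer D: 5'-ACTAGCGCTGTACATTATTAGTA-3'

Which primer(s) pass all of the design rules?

None of the candidates satisfy all criteria.

Primer A (20 nt, A=5 T=3 G=3 C=9): length 20 ✓; GC 12/20 = 60.0%, outside 38.3–55.7% ✗ — fails.
Primer B (16 nt, A=2 T=4 G=5 C=5): length 16 ✓; GC 10/16 = 62.5%, outside 38.3–55.7% ✗ — fails.
Primer C (19 nt, A=2 T=4 G=10 C=3): length 19 ✓; GC 13/19 = 68.4%, outside 38.3–55.7% ✗ — fails.
Primer D (23 nt, A=7 T=8 G=4 C=4): length 23 ✓; GC 8/23 = 34.8%, outside 38.3–55.7% ✗ — fails.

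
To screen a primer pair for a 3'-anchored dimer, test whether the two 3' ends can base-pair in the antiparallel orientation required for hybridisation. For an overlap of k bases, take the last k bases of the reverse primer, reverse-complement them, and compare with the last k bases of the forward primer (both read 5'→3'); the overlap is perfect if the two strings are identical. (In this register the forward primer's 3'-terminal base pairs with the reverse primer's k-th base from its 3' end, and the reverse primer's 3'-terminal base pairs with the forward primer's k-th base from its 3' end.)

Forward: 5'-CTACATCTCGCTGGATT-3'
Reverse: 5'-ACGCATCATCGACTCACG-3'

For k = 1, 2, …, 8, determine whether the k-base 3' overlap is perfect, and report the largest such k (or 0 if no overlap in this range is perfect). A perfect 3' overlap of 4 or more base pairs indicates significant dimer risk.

Longest perfect overlap: 0 complementary base pairs; below the dimer-risk threshold (threshold 4).

Last 8 bases (5'→3') — forward …GCTGGATT, reverse …GACTCACG.
Reverse complement of the reverse primer's last 8 bases: CGTGAGTC; its first k bases are the reverse complement of the reverse primer's last k bases, so a perfect k-base overlap needs the forward primer's last k bases to equal them.
Comparing (forward last k vs required): k=1: T vs C ✗; k=2: TT vs CG ✗; k=3: ATT vs CGT ✗; k=4: GATT vs CGTG ✗; k=5: GGATT vs CGTGA ✗; k=6: TGGATT vs CGTGAG ✗; k=7: CTGGATT vs CGTGAGT ✗; k=8: GCTGGATT vs CGTGAGTC ✗.
No overlap length from 1 to 8 is perfect, so the longest perfect 3' overlap is 0.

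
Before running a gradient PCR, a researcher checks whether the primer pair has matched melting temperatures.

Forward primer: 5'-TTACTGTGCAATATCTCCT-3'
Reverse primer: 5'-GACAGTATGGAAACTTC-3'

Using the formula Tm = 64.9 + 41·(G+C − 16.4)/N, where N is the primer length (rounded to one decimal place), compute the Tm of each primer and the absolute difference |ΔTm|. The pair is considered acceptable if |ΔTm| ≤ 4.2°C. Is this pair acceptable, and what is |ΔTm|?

Forward: G+C = 7, N = 19 → Tm = 64.9 + 41·(7 − 16.4)/19 = 44.6°C.
Reverse: G+C = 7, N = 17 → Tm = 64.9 + 41·(7 − 16.4)/17 = 42.2°C.
|ΔTm| = |44.6 − 42.2| = 2.4°C, ≤ 4.2°C.

|ΔTm| = 2.4°C; the pair is acceptable.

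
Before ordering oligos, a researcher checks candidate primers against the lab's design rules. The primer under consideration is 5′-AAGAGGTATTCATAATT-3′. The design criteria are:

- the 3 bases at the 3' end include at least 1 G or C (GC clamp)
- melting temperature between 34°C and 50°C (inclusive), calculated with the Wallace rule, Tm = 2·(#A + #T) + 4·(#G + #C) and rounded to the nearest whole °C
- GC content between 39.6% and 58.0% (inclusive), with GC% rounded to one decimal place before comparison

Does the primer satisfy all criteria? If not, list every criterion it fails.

Fails: GC clamp, GC content.

Base counts: A=7, T=6, G=3, C=1 (length 17).
GC clamp: 3' end ATT has 0 G/C, need ≥1 ✗
Tm: Tm = 2·13 + 4·4 = 42°C ✓
GC content: GC 4/17 = 23.5%, outside 39.6–58.0% ✗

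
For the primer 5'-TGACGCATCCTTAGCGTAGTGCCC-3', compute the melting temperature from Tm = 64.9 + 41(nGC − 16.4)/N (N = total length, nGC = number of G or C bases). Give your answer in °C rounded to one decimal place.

Base counts: A=4, T=6, G=6, C=8; G+C = 14, N = 24.
Tm = 64.9 + 41·(14 − 16.4)/24 = 64.9 + -98.40/24 = 60.8°C.

60.8°C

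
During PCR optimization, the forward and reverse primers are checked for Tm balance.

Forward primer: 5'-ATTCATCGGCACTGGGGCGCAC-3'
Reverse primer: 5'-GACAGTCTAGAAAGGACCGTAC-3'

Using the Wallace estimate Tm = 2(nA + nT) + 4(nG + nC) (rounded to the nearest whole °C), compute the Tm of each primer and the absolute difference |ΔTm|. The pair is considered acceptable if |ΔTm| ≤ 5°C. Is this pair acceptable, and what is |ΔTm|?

|ΔTm| = 6°C; the pair is not acceptable.

Forward: A=4 T=4 G=7 C=7 → Tm = 2·8 + 4·14 = 72°C.
Reverse: A=8 T=3 G=6 C=5 → Tm = 2·11 + 4·11 = 66°C.
|ΔTm| = |72 − 66| = 6°C, > 5°C.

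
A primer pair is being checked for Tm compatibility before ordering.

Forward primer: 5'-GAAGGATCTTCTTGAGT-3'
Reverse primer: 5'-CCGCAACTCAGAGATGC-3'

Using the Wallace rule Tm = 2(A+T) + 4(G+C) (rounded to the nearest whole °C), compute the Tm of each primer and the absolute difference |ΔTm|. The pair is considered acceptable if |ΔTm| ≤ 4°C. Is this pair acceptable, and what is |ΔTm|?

Forward: A=4 T=6 G=5 C=2 → Tm = 2·10 + 4·7 = 48°C.
Reverse: A=5 T=2 G=4 C=6 → Tm = 2·7 + 4·10 = 54°C.
|ΔTm| = |48 − 54| = 6°C, > 4°C.

|ΔTm| = 6°C; the pair is not acceptable.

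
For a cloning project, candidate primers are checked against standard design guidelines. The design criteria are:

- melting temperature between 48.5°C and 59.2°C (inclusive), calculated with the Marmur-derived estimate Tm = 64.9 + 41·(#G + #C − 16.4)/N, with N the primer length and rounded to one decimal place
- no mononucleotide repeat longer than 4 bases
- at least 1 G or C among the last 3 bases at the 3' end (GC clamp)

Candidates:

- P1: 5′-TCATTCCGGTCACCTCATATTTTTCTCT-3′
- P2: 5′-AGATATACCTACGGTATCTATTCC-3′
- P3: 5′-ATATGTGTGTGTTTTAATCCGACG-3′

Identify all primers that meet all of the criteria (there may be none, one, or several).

P2 and P3.

P1 (28 nt, A=4 T=13 G=2 C=9): Tm = 64.9 + 41·(11 − 16.4)/28 = 57.0°C ✓; longest run = 5, exceeds 4 ✗; 3' end TCT has 1 G/C ✓ — fails.
P2 (24 nt, A=7 T=8 G=3 C=6): Tm = 64.9 + 41·(9 − 16.4)/24 = 52.3°C ✓; longest run = 2 ✓; 3' end TCC has 2 G/C ✓ — passes.
P3 (24 nt, A=5 T=10 G=6 C=3): Tm = 64.9 + 41·(9 − 16.4)/24 = 52.3°C ✓; longest run = 4 ✓; 3' end ACG has 2 G/C ✓ — passes.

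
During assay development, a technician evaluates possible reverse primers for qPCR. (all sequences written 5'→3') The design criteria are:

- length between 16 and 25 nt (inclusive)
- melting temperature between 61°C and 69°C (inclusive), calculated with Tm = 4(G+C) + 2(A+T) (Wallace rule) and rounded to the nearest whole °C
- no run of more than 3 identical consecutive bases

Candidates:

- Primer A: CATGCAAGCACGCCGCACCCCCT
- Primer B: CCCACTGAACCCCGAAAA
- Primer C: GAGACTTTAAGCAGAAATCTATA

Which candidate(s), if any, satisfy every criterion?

Primer A (23 nt, A=5 T=2 G=4 C=12): length 23 ✓; Tm = 2·7 + 4·16 = 78°C, outside 61–69°C ✗; longest run = 5, exceeds 3 ✗ — fails.
Primer B (18 nt, A=7 T=1 G=2 C=8): length 18 ✓; Tm = 2·8 + 4·10 = 56°C, outside 61–69°C ✗; longest run = 4, exceeds 3 ✗ — fails.
Primer C (23 nt, A=10 T=6 G=4 C=3): length 23 ✓; Tm = 2·16 + 4·7 = 60°C, outside 61–69°C ✗; longest run = 3 ✓ — fails.

None of the candidates satisfy all criteria.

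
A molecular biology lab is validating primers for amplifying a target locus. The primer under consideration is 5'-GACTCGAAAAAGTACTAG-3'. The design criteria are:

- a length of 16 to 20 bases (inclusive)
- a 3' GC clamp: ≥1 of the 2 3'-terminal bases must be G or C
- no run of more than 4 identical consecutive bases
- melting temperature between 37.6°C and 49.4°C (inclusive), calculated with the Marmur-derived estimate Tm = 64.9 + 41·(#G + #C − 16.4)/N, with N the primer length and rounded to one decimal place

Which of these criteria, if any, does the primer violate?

Fails: homopolymer run.

Base counts: A=8, T=3, G=4, C=3 (length 18).
length: length 18 ✓
GC clamp: 3' end AG has 1 G/C ✓
homopolymer run: longest run = 5, exceeds 4 ✗
Tm: Tm = 64.9 + 41·(7 − 16.4)/18 = 43.5°C ✓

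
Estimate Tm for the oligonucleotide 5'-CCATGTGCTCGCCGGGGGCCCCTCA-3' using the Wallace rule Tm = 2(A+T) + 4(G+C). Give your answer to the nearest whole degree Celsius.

88°C

Base counts: A=2, T=4, G=8, C=11 (length 25).
Tm = 2·(2+4) + 4·(8+11) = 2·6 + 4·19 = 12 + 76 = 88°C.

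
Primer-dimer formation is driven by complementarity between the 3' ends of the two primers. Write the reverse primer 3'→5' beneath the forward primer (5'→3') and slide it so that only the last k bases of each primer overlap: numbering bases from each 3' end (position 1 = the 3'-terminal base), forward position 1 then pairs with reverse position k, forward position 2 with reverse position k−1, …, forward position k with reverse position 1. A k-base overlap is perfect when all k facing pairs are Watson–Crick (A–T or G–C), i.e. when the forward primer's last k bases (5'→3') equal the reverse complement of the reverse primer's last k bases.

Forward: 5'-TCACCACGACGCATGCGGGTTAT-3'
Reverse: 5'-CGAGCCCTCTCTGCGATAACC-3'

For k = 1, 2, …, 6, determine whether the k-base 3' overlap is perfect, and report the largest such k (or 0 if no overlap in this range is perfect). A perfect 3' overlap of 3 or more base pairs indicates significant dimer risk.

Last 6 bases (5'→3') — forward …GGTTAT, reverse …ATAACC.
Reverse complement of the reverse primer's last 6 bases: GGTTAT; its first k bases are the reverse complement of the reverse primer's last k bases, so a perfect k-base overlap needs the forward primer's last k bases to equal them.
Comparing (forward last k vs required): k=1: T vs G ✗; k=2: AT vs GG ✗; k=3: TAT vs GGT ✗; k=4: TTAT vs GGTT ✗; k=5: GTTAT vs GGTTA ✗; k=6: GGTTAT vs GGTTAT ✓.
Only k = 6 is perfect, so the longest perfect 3' overlap is 6.

Longest perfect overlap: 6 complementary base pairs; significant dimer risk (threshold 3).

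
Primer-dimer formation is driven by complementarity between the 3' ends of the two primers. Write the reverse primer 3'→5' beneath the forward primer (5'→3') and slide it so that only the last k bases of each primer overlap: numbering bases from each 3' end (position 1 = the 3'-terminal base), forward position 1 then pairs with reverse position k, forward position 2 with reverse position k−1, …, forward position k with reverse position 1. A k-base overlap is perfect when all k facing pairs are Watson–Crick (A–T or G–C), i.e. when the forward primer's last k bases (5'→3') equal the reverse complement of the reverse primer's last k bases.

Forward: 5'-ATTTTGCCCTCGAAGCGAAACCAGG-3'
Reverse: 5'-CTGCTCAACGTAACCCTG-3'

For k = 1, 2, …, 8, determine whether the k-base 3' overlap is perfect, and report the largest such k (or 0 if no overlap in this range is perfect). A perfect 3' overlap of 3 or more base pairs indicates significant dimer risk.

Longest perfect overlap: 4 complementary base pairs; significant dimer risk (threshold 3).

Last 8 bases (5'→3') — forward …AAACCAGG, reverse …TAACCCTG.
Reverse complement of the reverse primer's last 8 bases: CAGGGTTA; its first k bases are the reverse complement of the reverse primer's last k bases, so a perfect k-base overlap needs the forward primer's last k bases to equal them.
Comparing (forward last k vs required): k=1: G vs C ✗; k=2: GG vs CA ✗; k=3: AGG vs CAG ✗; k=4: CAGG vs CAGG ✓; k=5: CCAGG vs CAGGG ✗; k=6: ACCAGG vs CAGGGT ✗; k=7: AACCAGG vs CAGGGTT ✗; k=8: AAACCAGG vs CAGGGTTA ✗.
Only k = 4 is perfect, so the longest perfect 3' overlap is 4.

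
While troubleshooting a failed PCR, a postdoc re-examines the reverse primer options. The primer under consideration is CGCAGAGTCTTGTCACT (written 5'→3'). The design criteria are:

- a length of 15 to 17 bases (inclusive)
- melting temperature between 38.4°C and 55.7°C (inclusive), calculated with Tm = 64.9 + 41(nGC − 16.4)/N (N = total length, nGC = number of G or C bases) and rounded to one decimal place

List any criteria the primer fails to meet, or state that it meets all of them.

Meets all criteria.

Base counts: A=3, T=5, G=4, C=5 (length 17).
length: length 17 ✓
Tm: Tm = 64.9 + 41·(9 − 16.4)/17 = 47.1°C ✓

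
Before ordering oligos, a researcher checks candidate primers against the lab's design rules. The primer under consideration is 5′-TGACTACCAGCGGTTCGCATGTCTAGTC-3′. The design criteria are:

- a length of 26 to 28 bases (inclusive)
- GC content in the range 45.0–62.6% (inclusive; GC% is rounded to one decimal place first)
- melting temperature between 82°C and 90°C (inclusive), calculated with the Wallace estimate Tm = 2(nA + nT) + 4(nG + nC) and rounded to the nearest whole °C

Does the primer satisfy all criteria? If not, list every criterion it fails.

Meets all criteria.

Base counts: A=5, T=8, G=7, C=8 (length 28).
length: length 28 ✓
GC content: GC 15/28 = 53.6% ✓
Tm: Tm = 2·13 + 4·15 = 86°C ✓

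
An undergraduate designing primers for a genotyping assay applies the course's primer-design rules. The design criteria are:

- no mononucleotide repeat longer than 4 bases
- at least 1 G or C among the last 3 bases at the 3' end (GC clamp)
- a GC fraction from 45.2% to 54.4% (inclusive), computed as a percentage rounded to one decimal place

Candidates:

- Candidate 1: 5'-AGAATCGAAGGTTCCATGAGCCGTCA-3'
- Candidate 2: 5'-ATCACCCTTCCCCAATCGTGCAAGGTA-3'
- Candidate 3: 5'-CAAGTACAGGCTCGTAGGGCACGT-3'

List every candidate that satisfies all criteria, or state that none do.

Candidate 1 (26 nt, A=8 T=5 G=7 C=6): longest run = 2 ✓; 3' end TCA has 1 G/C ✓; GC 13/26 = 50.0% ✓ — passes.
Candidate 2 (27 nt, A=7 T=6 G=4 C=10): longest run = 4 ✓; 3' end GTA has 1 G/C ✓; GC 14/27 = 51.9% ✓ — passes.
Candidate 3 (24 nt, A=6 T=4 G=8 C=6): longest run = 3 ✓; 3' end CGT has 2 G/C ✓; GC 14/24 = 58.3%, outside 45.2–54.4% ✗ — fails.

Candidate 1 and Candidate 2.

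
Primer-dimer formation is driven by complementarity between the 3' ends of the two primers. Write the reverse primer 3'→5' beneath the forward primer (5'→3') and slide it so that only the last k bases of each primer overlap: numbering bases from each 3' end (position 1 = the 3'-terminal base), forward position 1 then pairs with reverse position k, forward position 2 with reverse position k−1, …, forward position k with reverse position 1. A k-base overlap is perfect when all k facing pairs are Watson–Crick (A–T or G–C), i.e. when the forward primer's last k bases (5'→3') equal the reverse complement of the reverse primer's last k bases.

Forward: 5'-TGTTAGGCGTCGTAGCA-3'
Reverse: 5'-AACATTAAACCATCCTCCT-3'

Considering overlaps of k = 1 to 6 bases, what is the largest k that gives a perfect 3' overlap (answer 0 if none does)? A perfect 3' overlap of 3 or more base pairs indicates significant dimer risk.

Last 6 bases (5'→3') — forward …GTAGCA, reverse …CCTCCT.
Reverse complement of the reverse primer's last 6 bases: AGGAGG; its first k bases are the reverse complement of the reverse primer's last k bases, so a perfect k-base overlap needs the forward primer's last k bases to equal them.
Comparing (forward last k vs required): k=1: A vs A ✓; k=2: CA vs AG ✗; k=3: GCA vs AGG ✗; k=4: AGCA vs AGGA ✗; k=5: TAGCA vs AGGAG ✗; k=6: GTAGCA vs AGGAGG ✗.
Only k = 1 is perfect, so the longest perfect 3' overlap is 1.

Longest perfect overlap: 1 complementary base pair; below the dimer-risk threshold (threshold 3).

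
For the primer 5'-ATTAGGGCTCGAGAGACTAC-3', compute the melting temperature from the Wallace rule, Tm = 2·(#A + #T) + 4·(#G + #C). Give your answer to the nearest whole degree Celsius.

60°C

Base counts: A=6, T=4, G=6, C=4 (length 20).
Tm = 2·(6+4) + 4·(6+4) = 2·10 + 4·10 = 20 + 40 = 60°C.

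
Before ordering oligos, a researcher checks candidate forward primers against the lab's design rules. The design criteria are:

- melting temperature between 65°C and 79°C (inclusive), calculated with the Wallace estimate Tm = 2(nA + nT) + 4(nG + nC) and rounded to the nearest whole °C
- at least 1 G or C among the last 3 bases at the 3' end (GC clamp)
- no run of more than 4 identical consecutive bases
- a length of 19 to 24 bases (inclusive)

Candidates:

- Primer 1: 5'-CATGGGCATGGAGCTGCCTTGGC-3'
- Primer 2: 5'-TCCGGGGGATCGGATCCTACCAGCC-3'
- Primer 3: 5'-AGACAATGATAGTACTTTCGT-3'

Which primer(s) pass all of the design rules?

Primer 1 only.

Primer 1 (23 nt, A=3 T=5 G=9 C=6): Tm = 2·8 + 4·15 = 76°C ✓; 3' end GGC has 3 G/C ✓; longest run = 3 ✓; length 23 ✓ — passes.
Primer 2 (25 nt, A=4 T=4 G=8 C=9): Tm = 2·8 + 4·17 = 84°C, outside 65–79°C ✗; 3' end GCC has 3 G/C ✓; longest run = 5, exceeds 4 ✗; length 25, outside 19–24 ✗ — fails.
Primer 3 (21 nt, A=7 T=7 G=4 C=3): Tm = 2·14 + 4·7 = 56°C, outside 65–79°C ✗; 3' end CGT has 2 G/C ✓; longest run = 3 ✓; length 21 ✓ — fails.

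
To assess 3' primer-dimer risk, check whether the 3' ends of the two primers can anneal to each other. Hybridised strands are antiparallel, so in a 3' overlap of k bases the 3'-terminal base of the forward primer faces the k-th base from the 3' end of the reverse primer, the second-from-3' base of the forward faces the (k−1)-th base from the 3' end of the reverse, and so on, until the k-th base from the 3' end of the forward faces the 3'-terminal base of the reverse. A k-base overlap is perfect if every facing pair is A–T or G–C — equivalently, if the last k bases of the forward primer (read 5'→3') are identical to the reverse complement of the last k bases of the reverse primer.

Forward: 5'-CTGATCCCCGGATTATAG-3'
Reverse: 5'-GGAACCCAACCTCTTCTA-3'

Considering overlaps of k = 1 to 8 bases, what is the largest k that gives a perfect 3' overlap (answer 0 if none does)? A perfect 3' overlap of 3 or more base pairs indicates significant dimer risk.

Last 8 bases (5'→3') — forward …GATTATAG, reverse …CTCTTCTA.
Reverse complement of the reverse primer's last 8 bases: TAGAAGAG; its first k bases are the reverse complement of the reverse primer's last k bases, so a perfect k-base overlap needs the forward primer's last k bases to equal them.
Comparing (forward last k vs required): k=1: G vs T ✗; k=2: AG vs TA ✗; k=3: TAG vs TAG ✓; k=4: ATAG vs TAGA ✗; k=5: TATAG vs TAGAA ✗; k=6: TTATAG vs TAGAAG ✗; k=7: ATTATAG vs TAGAAGA ✗; k=8: GATTATAG vs TAGAAGAG ✗.
Only k = 3 is perfect, so the longest perfect 3' overlap is 3.

Longest perfect overlap: 3 complementary base pairs; significant dimer risk (threshold 3).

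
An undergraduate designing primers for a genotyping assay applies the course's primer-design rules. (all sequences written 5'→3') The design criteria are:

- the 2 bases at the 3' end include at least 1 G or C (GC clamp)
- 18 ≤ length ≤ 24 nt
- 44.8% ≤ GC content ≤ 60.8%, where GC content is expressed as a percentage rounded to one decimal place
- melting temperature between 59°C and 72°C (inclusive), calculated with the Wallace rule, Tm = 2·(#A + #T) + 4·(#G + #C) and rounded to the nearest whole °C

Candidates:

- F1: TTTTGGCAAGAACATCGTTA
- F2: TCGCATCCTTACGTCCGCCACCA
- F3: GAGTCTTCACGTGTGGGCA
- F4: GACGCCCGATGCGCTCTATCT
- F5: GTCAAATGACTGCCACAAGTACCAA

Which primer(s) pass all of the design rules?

F1 (20 nt, A=6 T=7 G=4 C=3): 3' end TA has 0 G/C, need ≥1 ✗; length 20 ✓; GC 7/20 = 35.0%, outside 44.8–60.8% ✗; Tm = 2·13 + 4·7 = 54°C, outside 59–72°C ✗ — fails.
F2 (23 nt, A=4 T=5 G=3 C=11): 3' end CA has 1 G/C ✓; length 23 ✓; GC 14/23 = 60.9%, outside 44.8–60.8% ✗; Tm = 2·9 + 4·14 = 74°C, outside 59–72°C ✗ — fails.
F3 (19 nt, A=3 T=5 G=7 C=4): 3' end CA has 1 G/C ✓; length 19 ✓; GC 11/19 = 57.9% ✓; Tm = 2·8 + 4·11 = 60°C ✓ — passes.
F4 (21 nt, A=3 T=5 G=5 C=8): 3' end CT has 1 G/C ✓; length 21 ✓; GC 13/21 = 61.9%, outside 44.8–60.8% ✗; Tm = 2·8 + 4·13 = 68°C ✓ — fails.
F5 (25 nt, A=10 T=4 G=4 C=7): 3' end AA has 0 G/C, need ≥1 ✗; length 25, outside 18–24 ✗; GC 11/25 = 44.0%, outside 44.8–60.8% ✗; Tm = 2·14 + 4·11 = 72°C ✓ — fails.

F3 only.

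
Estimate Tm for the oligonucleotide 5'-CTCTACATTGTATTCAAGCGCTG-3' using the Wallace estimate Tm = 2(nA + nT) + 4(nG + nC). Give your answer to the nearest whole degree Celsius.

Base counts: A=5, T=8, G=4, C=6 (length 23).
Tm = 2·(5+8) + 4·(4+6) = 2·13 + 4·10 = 26 + 40 = 66°C.

66°C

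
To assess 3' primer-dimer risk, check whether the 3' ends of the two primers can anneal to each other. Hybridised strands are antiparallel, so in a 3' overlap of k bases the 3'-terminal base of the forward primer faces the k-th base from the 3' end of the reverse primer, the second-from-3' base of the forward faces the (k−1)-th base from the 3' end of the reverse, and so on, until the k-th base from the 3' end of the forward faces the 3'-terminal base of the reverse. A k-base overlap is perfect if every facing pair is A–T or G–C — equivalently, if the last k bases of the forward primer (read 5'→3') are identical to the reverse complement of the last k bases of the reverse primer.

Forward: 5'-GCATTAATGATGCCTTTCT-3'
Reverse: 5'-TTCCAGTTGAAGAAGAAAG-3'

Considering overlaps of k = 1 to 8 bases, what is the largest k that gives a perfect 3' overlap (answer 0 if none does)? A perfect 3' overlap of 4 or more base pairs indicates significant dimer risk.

Last 8 bases (5'→3') — forward …GCCTTTCT, reverse …GAAGAAAG.
Reverse complement of the reverse primer's last 8 bases: CTTTCTTC; its first k bases are the reverse complement of the reverse primer's last k bases, so a perfect k-base overlap needs the forward primer's last k bases to equal them.
Comparing (forward last k vs required): k=1: T vs C ✗; k=2: CT vs CT ✓; k=3: TCT vs CTT ✗; k=4: TTCT vs CTTT ✗; k=5: TTTCT vs CTTTC ✗; k=6: CTTTCT vs CTTTCT ✓; k=7: CCTTTCT vs CTTTCTT ✗; k=8: GCCTTTCT vs CTTTCTTC ✗.
Perfect overlaps at k = 2, 6; the largest is 6.

Longest perfect overlap: 6 complementary base pairs; significant dimer risk (threshold 4).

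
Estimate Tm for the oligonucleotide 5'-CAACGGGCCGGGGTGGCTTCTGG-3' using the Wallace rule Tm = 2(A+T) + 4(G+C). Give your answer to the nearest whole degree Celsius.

80°C

Base counts: A=2, T=4, G=11, C=6 (length 23).
Tm = 2·(2+4) + 4·(11+6) = 2·6 + 4·17 = 12 + 68 = 80°C.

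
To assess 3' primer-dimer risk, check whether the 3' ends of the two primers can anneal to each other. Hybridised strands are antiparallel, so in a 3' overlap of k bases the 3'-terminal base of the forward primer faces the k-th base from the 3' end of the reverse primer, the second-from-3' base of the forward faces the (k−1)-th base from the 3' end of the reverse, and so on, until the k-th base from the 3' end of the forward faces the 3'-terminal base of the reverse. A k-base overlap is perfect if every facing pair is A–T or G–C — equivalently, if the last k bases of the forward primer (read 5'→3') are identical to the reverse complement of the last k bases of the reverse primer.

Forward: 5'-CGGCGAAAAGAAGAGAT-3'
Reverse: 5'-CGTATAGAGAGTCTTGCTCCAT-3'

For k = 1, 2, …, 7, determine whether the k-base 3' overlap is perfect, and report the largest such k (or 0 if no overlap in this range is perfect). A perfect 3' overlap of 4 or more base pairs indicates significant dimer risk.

Last 7 bases (5'→3') — forward …AAGAGAT, reverse …GCTCCAT.
Reverse complement of the reverse primer's last 7 bases: ATGGAGC; its first k bases are the reverse complement of the reverse primer's last k bases, so a perfect k-base overlap needs the forward primer's last k bases to equal them.
Comparing (forward last k vs required): k=1: T vs A ✗; k=2: AT vs AT ✓; k=3: GAT vs ATG ✗; k=4: AGAT vs ATGG ✗; k=5: GAGAT vs ATGGA ✗; k=6: AGAGAT vs ATGGAG ✗; k=7: AAGAGAT vs ATGGAGC ✗.
Only k = 2 is perfect, so the longest perfect 3' overlap is 2.

Longest perfect overlap: 2 complementary base pairs; below the dimer-risk threshold (threshold 4).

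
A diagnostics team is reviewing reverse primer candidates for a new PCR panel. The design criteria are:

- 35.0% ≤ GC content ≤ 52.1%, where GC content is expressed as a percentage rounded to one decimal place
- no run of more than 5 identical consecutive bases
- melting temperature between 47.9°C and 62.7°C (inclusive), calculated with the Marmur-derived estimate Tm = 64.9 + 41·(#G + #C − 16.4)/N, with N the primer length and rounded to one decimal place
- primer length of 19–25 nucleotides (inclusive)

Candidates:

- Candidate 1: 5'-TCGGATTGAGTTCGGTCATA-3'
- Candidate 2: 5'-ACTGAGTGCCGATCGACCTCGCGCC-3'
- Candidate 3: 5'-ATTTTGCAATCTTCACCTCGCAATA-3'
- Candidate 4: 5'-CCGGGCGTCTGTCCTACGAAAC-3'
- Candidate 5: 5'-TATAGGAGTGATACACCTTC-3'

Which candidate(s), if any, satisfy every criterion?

Candidate 1 and Candidate 3.

Candidate 1 (20 nt, A=4 T=7 G=6 C=3): GC 9/20 = 45.0% ✓; longest run = 2 ✓; Tm = 64.9 + 41·(9 − 16.4)/20 = 49.7°C ✓; length 20 ✓ — passes.
Candidate 2 (25 nt, A=4 T=4 G=7 C=10): GC 17/25 = 68.0%, outside 35.0–52.1% ✗; longest run = 2 ✓; Tm = 64.9 + 41·(17 − 16.4)/25 = 65.9°C, outside 47.9–62.7°C ✗; length 25 ✓ — fails.
Candidate 3 (25 nt, A=7 T=9 G=2 C=7): GC 9/25 = 36.0% ✓; longest run = 4 ✓; Tm = 64.9 + 41·(9 − 16.4)/25 = 52.8°C ✓; length 25 ✓ — passes.
Candidate 4 (22 nt, A=4 T=4 G=6 C=8): GC 14/22 = 63.6%, outside 35.0–52.1% ✗; longest run = 3 ✓; Tm = 64.9 + 41·(14 − 16.4)/22 = 60.4°C ✓; length 22 ✓ — fails.
Candidate 5 (20 nt, A=6 T=6 G=4 C=4): GC 8/20 = 40.0% ✓; longest run = 2 ✓; Tm = 64.9 + 41·(8 − 16.4)/20 = 47.7°C, outside 47.9–62.7°C ✗; length 20 ✓ — fails.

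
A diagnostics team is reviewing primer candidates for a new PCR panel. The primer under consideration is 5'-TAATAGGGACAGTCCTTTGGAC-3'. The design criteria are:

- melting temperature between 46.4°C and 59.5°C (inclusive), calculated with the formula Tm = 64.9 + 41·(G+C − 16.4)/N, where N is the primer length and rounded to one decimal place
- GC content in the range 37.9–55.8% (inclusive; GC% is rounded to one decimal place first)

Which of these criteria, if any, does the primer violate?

Meets all criteria.

Base counts: A=6, T=6, G=6, C=4 (length 22).
Tm: Tm = 64.9 + 41·(10 − 16.4)/22 = 53.0°C ✓
GC content: GC 10/22 = 45.5% ✓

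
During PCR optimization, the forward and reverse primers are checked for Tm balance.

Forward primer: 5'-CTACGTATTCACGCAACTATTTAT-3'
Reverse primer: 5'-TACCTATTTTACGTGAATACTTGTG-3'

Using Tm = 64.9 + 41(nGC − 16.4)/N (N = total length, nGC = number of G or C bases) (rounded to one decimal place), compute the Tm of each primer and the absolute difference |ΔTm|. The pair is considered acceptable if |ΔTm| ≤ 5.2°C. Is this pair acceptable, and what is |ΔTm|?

Forward: G+C = 8, N = 24 → Tm = 64.9 + 41·(8 − 16.4)/24 = 50.6°C.
Reverse: G+C = 8, N = 25 → Tm = 64.9 + 41·(8 − 16.4)/25 = 51.1°C.
|ΔTm| = |50.6 − 51.1| = 0.5°C, ≤ 5.2°C.

|ΔTm| = 0.5°C; the pair is acceptable.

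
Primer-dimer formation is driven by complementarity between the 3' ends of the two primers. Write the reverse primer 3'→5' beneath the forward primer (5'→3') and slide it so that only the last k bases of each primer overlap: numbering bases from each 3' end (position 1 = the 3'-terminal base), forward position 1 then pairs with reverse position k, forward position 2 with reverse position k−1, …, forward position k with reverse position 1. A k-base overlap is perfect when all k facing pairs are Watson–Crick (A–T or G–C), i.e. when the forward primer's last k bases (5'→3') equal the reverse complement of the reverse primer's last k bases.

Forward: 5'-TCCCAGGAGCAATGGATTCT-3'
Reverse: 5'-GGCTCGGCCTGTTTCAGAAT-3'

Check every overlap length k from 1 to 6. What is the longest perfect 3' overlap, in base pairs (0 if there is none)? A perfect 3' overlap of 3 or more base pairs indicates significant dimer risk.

Longest perfect overlap: 5 complementary base pairs; significant dimer risk (threshold 3).

Last 6 bases (5'→3') — forward …GATTCT, reverse …CAGAAT.
Reverse complement of the reverse primer's last 6 bases: ATTCTG; its first k bases are the reverse complement of the reverse primer's last k bases, so a perfect k-base overlap needs the forward primer's last k bases to equal them.
Comparing (forward last k vs required): k=1: T vs A ✗; k=2: CT vs AT ✗; k=3: TCT vs ATT ✗; k=4: TTCT vs ATTC ✗; k=5: ATTCT vs ATTCT ✓; k=6: GATTCT vs ATTCTG ✗.
Only k = 5 is perfect, so the longest perfect 3' overlap is 5.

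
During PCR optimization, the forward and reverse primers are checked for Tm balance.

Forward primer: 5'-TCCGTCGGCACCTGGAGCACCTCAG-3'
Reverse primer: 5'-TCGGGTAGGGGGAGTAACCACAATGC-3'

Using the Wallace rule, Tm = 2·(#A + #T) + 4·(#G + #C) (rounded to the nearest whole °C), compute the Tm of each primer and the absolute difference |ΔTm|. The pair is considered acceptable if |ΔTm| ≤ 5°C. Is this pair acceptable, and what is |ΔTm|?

Forward: A=4 T=4 G=7 C=10 → Tm = 2·8 + 4·17 = 84°C.
Reverse: A=7 T=4 G=10 C=5 → Tm = 2·11 + 4·15 = 82°C.
|ΔTm| = |84 − 82| = 2°C, ≤ 5°C.

|ΔTm| = 2°C; the pair is acceptable.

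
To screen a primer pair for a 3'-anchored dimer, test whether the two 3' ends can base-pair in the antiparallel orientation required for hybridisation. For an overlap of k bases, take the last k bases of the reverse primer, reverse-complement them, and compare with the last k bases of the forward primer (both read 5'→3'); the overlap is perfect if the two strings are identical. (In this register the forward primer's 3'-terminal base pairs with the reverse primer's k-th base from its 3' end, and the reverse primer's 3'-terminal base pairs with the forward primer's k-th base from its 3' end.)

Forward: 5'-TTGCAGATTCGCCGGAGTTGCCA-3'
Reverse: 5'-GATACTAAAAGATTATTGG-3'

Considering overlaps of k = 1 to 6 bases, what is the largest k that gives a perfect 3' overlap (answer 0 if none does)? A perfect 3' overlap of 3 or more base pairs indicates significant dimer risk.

Longest perfect overlap: 3 complementary base pairs; significant dimer risk (threshold 3).

Last 6 bases (5'→3') — forward …TTGCCA, reverse …TATTGG.
Reverse complement of the reverse primer's last 6 bases: CCAATA; its first k bases are the reverse complement of the reverse primer's last k bases, so a perfect k-base overlap needs the forward primer's last k bases to equal them.
Comparing (forward last k vs required): k=1: A vs C ✗; k=2: CA vs CC ✗; k=3: CCA vs CCA ✓; k=4: GCCA vs CCAA ✗; k=5: TGCCA vs CCAAT ✗; k=6: TTGCCA vs CCAATA ✗.
Only k = 3 is perfect, so the longest perfect 3' overlap is 3.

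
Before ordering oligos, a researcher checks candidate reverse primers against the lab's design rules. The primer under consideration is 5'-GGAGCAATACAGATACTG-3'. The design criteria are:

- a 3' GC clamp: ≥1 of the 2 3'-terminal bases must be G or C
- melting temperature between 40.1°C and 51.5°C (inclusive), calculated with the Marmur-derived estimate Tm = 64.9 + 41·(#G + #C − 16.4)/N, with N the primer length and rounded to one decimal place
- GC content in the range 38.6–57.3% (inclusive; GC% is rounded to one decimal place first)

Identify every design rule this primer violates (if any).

Meets all criteria.

Base counts: A=7, T=3, G=5, C=3 (length 18).
GC clamp: 3' end TG has 1 G/C ✓
Tm: Tm = 64.9 + 41·(8 − 16.4)/18 = 45.8°C ✓
GC content: GC 8/18 = 44.4% ✓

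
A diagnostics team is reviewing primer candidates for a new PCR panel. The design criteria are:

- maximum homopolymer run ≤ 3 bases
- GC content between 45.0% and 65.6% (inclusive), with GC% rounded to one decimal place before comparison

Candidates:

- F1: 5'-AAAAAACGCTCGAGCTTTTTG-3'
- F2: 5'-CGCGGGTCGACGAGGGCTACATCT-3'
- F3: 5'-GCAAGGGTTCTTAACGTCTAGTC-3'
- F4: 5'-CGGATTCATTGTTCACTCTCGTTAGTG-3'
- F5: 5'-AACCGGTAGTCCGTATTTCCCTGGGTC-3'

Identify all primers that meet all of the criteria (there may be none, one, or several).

F1 (21 nt, A=7 T=6 G=4 C=4): longest run = 6, exceeds 3 ✗; GC 8/21 = 38.1%, outside 45.0–65.6% ✗ — fails.
F2 (24 nt, A=4 T=4 G=9 C=7): longest run = 3 ✓; GC 16/24 = 66.7%, outside 45.0–65.6% ✗ — fails.
F3 (23 nt, A=5 T=7 G=6 C=5): longest run = 3 ✓; GC 11/23 = 47.8% ✓ — passes.
F4 (27 nt, A=4 T=11 G=6 C=6): longest run = 2 ✓; GC 12/27 = 44.4%, outside 45.0–65.6% ✗ — fails.
F5 (27 nt, A=4 T=8 G=7 C=8): longest run = 3 ✓; GC 15/27 = 55.6% ✓ — passes.

F3 and F5.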